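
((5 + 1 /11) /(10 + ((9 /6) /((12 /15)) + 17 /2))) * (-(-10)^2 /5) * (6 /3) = -17920 /1793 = -9.99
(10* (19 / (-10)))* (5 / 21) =-95 / 21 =-4.52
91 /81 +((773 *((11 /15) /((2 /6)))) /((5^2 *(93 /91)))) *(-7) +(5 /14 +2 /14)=-291467069 /627750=-464.30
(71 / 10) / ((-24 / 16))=-71 / 15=-4.73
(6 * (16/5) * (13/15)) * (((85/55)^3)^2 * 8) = 80329829632/44289025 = 1813.76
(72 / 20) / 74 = 9 / 185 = 0.05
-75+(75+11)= 11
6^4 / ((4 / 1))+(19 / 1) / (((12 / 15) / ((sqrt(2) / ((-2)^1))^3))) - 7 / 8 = 2585 / 8 - 95 * sqrt(2) / 16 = 314.73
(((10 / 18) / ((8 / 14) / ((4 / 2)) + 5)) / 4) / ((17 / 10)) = 175 / 11322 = 0.02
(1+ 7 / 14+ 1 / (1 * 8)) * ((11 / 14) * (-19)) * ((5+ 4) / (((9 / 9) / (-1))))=24453 / 112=218.33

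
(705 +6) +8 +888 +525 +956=3088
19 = 19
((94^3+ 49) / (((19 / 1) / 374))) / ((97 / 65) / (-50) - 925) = -1009634411500 / 57120593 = -17675.49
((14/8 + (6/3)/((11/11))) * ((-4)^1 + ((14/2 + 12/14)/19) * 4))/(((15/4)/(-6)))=1872/133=14.08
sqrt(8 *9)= 6 *sqrt(2)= 8.49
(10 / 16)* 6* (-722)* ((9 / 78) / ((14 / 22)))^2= -5896935 / 66248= -89.01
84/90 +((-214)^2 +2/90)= 2060863/45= 45796.96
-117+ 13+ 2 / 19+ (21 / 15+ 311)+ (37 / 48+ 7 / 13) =12437807 / 59280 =209.81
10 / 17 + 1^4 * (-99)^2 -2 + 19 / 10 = 1666253 / 170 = 9801.49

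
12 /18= 2 /3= 0.67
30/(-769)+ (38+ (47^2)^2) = 3752503881/769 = 4879718.96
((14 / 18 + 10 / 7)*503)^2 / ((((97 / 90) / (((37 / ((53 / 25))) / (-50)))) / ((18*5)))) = -9043515744650 / 251909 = -35899931.10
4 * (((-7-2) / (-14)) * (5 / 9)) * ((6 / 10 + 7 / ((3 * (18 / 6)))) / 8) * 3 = 31 / 42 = 0.74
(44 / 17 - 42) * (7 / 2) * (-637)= 1493765 / 17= 87868.53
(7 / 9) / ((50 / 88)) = 308 / 225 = 1.37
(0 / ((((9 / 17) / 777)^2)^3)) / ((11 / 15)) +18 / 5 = 18 / 5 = 3.60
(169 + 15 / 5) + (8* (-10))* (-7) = 732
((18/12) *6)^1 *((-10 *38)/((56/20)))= -8550/7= -1221.43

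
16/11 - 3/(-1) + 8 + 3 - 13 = 27/11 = 2.45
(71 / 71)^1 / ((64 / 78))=39 / 32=1.22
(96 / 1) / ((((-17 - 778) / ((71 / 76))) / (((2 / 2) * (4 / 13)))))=-2272 / 65455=-0.03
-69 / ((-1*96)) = 23 / 32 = 0.72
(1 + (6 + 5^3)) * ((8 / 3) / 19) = 352 / 19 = 18.53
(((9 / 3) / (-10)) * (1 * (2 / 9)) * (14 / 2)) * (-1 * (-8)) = -56 / 15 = -3.73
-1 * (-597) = 597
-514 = -514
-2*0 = 0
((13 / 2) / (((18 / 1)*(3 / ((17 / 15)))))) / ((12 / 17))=3757 / 19440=0.19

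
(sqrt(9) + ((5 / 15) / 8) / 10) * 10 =721 / 24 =30.04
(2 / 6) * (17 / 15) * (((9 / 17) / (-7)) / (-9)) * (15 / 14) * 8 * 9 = 0.24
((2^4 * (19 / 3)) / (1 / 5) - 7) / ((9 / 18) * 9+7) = 2998 / 69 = 43.45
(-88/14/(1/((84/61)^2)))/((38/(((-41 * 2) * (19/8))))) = 61.09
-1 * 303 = -303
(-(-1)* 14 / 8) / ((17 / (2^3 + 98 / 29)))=1155 / 986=1.17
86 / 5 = 17.20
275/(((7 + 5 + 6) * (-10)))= -55/36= -1.53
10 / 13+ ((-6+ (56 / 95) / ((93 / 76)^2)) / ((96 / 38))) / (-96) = 1026306881 / 1295274240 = 0.79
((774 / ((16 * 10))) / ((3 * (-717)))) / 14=-43 / 267680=-0.00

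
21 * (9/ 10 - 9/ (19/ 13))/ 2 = -55.21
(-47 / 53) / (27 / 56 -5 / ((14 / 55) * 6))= 1128 / 3551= 0.32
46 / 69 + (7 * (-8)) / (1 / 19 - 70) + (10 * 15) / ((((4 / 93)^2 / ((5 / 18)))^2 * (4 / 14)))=11837123.66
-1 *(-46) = 46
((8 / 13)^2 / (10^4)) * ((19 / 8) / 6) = 19 / 1267500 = 0.00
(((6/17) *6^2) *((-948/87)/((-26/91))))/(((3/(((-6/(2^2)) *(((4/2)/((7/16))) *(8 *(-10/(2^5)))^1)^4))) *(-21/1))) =232980480000/1183693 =196825.09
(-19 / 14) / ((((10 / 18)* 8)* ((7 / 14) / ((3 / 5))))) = -513 / 1400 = -0.37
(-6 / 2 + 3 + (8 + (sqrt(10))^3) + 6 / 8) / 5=7 / 4 + 2 * sqrt(10)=8.07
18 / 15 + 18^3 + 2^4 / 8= 29176 / 5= 5835.20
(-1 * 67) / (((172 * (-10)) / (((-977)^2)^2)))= 61045415993347 / 1720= 35491520926.36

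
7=7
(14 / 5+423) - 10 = 2079 / 5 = 415.80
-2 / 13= -0.15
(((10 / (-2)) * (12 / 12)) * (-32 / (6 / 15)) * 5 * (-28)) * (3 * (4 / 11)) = -672000 / 11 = -61090.91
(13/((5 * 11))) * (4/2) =0.47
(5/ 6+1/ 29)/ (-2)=-151/ 348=-0.43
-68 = -68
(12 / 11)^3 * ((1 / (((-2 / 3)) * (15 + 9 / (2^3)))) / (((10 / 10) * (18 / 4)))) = -1536 / 57233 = -0.03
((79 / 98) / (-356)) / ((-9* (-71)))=-79 / 22293432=-0.00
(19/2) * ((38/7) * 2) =722/7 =103.14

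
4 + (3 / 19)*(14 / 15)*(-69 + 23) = -264 / 95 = -2.78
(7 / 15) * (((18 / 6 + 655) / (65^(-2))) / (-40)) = -389207 / 12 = -32433.92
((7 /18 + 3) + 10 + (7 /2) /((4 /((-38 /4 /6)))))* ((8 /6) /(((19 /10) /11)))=190135 /2052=92.66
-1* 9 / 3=-3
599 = 599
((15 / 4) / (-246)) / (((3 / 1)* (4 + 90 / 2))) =-5 / 48216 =-0.00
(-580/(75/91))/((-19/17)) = 179452/285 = 629.66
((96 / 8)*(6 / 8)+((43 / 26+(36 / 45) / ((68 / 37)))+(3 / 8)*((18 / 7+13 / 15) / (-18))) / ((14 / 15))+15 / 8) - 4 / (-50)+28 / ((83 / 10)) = 35571434669 / 2157136800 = 16.49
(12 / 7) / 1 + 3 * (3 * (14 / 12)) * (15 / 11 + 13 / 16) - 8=40813 / 2464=16.56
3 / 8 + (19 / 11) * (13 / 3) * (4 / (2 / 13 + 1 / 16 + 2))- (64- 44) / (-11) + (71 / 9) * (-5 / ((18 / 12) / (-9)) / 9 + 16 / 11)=58570543 / 1095336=53.47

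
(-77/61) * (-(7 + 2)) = 693/61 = 11.36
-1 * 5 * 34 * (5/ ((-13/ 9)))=7650/ 13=588.46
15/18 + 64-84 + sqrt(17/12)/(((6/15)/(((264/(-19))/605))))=-115/6-2 *sqrt(51)/209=-19.24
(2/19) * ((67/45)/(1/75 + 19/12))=2680/27303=0.10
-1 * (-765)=765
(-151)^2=22801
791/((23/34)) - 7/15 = 403249/345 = 1168.84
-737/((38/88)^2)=-1426832/361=-3952.44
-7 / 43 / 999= -0.00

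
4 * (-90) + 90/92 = -16515/46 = -359.02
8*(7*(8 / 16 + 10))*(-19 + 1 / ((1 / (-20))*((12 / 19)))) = -29792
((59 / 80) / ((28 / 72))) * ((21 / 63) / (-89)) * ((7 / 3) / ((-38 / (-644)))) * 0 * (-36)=0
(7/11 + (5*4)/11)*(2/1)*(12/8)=81/11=7.36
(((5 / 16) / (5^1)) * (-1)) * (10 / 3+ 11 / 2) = -53 / 96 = -0.55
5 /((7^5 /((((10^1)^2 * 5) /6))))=1250 /50421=0.02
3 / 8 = 0.38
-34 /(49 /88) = -2992 /49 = -61.06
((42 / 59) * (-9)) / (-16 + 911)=-378 / 52805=-0.01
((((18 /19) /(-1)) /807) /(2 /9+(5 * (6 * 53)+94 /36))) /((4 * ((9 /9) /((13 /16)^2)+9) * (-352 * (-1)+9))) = -1521 /31334451483019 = -0.00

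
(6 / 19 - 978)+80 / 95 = -18560 / 19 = -976.84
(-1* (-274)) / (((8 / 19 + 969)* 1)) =5206 / 18419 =0.28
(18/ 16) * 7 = 63/ 8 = 7.88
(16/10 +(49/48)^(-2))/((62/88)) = 1352032/372155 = 3.63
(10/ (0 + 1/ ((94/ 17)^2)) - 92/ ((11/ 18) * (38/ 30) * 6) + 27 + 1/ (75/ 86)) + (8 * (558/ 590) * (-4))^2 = 19396362321643/ 15769191075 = 1230.02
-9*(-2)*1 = 18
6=6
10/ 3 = 3.33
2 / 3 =0.67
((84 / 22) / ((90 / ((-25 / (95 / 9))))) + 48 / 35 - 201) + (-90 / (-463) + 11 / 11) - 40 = -807879939 / 3386845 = -238.53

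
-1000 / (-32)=125 / 4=31.25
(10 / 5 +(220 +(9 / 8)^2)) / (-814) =-1299 / 4736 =-0.27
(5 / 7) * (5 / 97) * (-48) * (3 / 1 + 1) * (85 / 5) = -81600 / 679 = -120.18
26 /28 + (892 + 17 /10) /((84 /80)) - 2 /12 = 17890 /21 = 851.90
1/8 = 0.12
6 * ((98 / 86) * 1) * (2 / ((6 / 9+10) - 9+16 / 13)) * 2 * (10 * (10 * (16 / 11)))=73382400 / 53449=1372.94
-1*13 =-13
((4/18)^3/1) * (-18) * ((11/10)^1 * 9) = -88/45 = -1.96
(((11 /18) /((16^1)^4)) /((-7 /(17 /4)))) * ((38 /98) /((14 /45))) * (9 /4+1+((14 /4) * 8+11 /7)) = -16326035 /70493667328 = -0.00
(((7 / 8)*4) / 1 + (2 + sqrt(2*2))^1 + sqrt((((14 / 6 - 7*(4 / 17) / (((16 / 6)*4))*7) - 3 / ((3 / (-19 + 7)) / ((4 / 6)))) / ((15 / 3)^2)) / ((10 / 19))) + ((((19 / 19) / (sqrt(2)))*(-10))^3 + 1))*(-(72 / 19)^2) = -44064 / 361 - 432*sqrt(731595) / 30685 + 1296000*sqrt(2) / 361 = 4942.96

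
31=31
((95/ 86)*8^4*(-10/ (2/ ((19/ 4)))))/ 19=-243200/ 43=-5655.81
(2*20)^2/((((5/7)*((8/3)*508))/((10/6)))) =350/127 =2.76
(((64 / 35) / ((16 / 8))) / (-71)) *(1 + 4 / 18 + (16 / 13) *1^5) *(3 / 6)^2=-0.01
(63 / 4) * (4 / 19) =63 / 19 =3.32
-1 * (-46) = 46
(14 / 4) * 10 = 35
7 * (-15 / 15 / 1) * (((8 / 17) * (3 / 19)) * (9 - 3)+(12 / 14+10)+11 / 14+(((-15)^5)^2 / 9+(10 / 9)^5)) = -17108549332371519835 / 38145654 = -448505859471.48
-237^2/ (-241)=56169/ 241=233.07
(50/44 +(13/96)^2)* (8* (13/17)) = 1521767/215424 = 7.06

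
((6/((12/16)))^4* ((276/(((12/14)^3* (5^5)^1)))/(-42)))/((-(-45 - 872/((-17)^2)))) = -333519872/1170871875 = -0.28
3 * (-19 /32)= -57 /32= -1.78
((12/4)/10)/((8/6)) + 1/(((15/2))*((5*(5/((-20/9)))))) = 1151/5400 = 0.21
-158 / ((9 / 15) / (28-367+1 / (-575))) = 30798308 / 345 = 89270.46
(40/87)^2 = 1600/7569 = 0.21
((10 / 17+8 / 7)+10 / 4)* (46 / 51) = 23161 / 6069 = 3.82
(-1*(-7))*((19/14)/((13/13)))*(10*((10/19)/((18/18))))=50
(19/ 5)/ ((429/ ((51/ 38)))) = 17/ 1430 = 0.01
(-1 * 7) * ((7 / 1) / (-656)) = 49 / 656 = 0.07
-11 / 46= -0.24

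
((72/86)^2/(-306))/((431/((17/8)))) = -9/796919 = -0.00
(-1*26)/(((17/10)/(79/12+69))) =-58955/51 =-1155.98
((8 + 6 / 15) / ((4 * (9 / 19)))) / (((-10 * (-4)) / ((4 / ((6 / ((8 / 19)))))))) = 7 / 225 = 0.03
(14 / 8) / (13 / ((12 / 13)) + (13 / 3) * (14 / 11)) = 231 / 2587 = 0.09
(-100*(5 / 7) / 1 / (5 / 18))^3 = -5832000000 / 343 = -17002915.45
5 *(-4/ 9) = -20/ 9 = -2.22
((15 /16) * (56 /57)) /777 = 5 /4218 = 0.00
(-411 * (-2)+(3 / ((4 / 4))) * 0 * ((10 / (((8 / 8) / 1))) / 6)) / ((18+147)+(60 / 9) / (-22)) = 27126 / 5435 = 4.99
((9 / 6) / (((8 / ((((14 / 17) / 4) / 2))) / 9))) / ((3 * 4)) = 63 / 4352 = 0.01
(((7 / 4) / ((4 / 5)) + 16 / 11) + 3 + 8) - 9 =5.64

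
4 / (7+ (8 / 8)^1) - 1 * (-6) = 13 / 2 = 6.50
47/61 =0.77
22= 22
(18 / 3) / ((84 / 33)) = 33 / 14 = 2.36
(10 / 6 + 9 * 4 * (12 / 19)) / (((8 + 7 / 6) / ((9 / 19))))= 25038 / 19855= 1.26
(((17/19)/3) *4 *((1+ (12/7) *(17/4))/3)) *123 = 161704/399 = 405.27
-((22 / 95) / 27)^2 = -484 / 6579225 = -0.00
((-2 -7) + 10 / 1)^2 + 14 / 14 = 2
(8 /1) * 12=96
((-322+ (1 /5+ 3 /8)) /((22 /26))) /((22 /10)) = -167141 /968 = -172.67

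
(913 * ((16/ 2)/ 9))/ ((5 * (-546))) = -3652/ 12285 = -0.30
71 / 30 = 2.37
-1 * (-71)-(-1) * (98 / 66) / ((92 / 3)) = 71901 / 1012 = 71.05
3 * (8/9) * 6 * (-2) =-32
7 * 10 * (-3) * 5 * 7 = -7350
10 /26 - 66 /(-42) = 178 /91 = 1.96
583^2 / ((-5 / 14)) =-4758446 / 5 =-951689.20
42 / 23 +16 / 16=65 / 23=2.83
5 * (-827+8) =-4095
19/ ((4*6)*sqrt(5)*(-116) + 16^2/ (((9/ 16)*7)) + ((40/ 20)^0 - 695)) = 1248219/ 4006356538 - 2762424*sqrt(5)/ 2003178269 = -0.00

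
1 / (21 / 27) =9 / 7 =1.29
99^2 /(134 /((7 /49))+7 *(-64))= 20.00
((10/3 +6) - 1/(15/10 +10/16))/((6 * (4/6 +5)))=0.26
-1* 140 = -140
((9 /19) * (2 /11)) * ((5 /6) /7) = 15 /1463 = 0.01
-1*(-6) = 6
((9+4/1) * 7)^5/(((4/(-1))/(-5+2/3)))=81124178863/12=6760348238.58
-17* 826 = -14042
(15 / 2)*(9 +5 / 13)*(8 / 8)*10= 9150 / 13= 703.85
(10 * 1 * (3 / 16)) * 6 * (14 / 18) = 35 / 4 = 8.75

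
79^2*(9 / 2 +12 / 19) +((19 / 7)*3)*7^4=1959933 / 38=51577.18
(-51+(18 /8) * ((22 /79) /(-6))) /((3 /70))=-1192.44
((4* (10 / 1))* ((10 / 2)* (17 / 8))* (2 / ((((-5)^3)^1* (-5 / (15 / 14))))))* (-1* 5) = -51 / 7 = -7.29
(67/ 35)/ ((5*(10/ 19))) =1273/ 1750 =0.73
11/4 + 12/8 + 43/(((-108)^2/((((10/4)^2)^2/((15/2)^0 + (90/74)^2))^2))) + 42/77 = 2160682947494441/378358798270464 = 5.71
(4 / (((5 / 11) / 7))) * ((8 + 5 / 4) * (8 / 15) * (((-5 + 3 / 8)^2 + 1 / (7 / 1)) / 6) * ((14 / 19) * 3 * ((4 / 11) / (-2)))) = -2498573 / 5700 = -438.35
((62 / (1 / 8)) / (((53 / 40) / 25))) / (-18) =-248000 / 477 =-519.92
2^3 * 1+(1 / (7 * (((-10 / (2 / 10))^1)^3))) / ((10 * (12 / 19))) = 839999981 / 105000000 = 8.00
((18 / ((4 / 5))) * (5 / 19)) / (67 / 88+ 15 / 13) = 128700 / 41629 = 3.09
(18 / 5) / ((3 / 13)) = 78 / 5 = 15.60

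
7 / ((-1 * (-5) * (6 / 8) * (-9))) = -28 / 135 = -0.21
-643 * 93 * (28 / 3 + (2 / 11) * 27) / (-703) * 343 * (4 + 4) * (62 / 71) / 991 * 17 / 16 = 1693461236110 / 544101613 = 3112.40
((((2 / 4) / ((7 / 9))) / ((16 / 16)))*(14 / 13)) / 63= 1 / 91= 0.01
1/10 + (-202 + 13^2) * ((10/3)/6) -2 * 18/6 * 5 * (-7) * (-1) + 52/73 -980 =-2644471/2190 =-1207.52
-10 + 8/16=-19/2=-9.50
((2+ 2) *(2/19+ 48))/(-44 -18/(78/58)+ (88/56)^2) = -2328872/664639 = -3.50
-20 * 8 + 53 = -107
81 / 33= 27 / 11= 2.45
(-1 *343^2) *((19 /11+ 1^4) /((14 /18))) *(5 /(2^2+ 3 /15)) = -5402250 /11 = -491113.64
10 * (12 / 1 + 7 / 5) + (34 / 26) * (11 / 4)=7155 / 52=137.60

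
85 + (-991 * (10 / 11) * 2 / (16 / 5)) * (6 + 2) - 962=-59197 / 11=-5381.55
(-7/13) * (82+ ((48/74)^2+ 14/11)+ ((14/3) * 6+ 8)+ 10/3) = -38905874/587301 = -66.25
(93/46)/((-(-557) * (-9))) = -31/76866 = -0.00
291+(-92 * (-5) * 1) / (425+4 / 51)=6332049 / 21679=292.08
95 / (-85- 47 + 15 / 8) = -760 / 1041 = -0.73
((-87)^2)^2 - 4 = 57289757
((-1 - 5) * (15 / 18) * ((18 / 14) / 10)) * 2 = -9 / 7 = -1.29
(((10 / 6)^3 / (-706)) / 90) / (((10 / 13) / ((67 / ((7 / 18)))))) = -0.02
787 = 787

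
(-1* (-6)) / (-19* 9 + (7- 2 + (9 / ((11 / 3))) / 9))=-0.04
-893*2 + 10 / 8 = -7139 / 4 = -1784.75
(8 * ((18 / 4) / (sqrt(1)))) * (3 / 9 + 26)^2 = 24964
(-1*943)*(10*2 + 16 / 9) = -184828 / 9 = -20536.44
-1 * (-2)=2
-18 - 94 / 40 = -407 / 20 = -20.35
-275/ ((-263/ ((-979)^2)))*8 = 2108570200/ 263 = 8017377.19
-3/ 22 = -0.14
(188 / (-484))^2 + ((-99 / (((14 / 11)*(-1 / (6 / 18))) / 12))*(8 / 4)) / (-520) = -13933859 / 13323310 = -1.05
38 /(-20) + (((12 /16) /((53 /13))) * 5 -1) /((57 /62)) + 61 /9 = 217084 /45315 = 4.79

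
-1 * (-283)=283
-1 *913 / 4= -913 / 4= -228.25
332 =332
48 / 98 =24 / 49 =0.49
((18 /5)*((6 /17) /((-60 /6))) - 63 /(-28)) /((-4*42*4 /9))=-10827 /380800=-0.03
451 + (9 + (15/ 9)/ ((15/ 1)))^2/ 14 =259079/ 567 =456.93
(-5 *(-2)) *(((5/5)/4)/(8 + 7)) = 1/6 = 0.17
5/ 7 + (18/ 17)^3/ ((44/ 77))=2.79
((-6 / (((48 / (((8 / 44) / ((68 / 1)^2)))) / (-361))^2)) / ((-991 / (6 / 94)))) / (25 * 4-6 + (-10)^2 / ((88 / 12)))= 130321 / 415051061688795136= 0.00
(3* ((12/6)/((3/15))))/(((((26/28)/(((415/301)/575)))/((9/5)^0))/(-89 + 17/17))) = -87648/12857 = -6.82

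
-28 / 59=-0.47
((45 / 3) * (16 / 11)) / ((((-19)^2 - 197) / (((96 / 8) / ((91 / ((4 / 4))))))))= 720 / 41041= 0.02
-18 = -18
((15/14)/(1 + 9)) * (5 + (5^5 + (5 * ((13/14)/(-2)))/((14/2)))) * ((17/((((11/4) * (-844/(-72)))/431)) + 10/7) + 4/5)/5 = 311922832401/20264440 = 15392.62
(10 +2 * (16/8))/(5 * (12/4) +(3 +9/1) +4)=14/31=0.45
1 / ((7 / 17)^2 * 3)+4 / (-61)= 17041 / 8967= 1.90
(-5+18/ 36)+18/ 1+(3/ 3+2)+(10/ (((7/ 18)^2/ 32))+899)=297079/ 98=3031.42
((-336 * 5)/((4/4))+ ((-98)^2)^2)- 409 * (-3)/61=5626344523/61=92235156.11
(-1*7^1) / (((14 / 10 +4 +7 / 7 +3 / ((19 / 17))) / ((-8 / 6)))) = 2660 / 2589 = 1.03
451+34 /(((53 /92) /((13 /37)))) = 925075 /1961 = 471.74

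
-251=-251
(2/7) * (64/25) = 128/175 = 0.73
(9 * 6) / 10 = 27 / 5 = 5.40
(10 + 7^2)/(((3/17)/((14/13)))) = 360.05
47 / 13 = 3.62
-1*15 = -15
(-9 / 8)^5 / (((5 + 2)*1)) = -59049 / 229376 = -0.26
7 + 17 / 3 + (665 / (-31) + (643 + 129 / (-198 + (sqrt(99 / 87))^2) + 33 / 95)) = 10657883932 / 16813005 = 633.91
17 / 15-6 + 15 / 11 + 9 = 5.50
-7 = -7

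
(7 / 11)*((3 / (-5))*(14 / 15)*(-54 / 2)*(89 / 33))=78498 / 3025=25.95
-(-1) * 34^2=1156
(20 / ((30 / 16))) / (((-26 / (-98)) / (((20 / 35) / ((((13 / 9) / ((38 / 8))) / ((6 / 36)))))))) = 2128 / 169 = 12.59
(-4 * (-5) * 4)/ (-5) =-16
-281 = -281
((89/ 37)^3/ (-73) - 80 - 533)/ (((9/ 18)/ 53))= -240341862996/ 3697669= -64998.21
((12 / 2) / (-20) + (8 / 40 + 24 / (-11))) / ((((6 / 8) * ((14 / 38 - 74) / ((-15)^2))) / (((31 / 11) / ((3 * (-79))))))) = -1478390 / 13373041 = -0.11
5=5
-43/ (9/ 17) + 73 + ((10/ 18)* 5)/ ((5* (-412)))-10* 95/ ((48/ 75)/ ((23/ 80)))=-51613151/ 118656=-434.98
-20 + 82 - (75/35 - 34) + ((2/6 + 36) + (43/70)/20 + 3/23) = 12591967/96600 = 130.35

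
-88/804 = -22/201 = -0.11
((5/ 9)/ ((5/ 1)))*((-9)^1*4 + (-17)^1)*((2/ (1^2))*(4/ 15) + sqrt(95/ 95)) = -1219/ 135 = -9.03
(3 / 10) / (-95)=-3 / 950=-0.00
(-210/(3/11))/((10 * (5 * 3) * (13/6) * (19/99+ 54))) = -15246/348725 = -0.04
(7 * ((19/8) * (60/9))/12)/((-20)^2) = 133/5760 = 0.02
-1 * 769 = -769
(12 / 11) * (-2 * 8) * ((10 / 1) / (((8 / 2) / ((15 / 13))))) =-7200 / 143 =-50.35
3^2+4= 13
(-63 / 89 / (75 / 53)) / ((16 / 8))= -1113 / 4450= -0.25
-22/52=-11/26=-0.42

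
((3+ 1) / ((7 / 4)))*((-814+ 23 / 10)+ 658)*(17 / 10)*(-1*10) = 5972.34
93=93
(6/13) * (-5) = -30/13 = -2.31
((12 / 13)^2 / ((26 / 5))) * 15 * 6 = 14.75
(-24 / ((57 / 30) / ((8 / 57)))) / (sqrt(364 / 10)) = -320 * sqrt(910) / 32851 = -0.29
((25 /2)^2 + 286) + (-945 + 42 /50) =-501.91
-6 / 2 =-3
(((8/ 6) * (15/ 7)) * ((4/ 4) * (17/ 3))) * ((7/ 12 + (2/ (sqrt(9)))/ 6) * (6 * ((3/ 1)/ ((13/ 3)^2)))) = 12750/ 1183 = 10.78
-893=-893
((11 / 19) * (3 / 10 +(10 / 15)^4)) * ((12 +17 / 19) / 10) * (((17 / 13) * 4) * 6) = 568106 / 48735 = 11.66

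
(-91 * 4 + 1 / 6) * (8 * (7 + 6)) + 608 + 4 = -111680 / 3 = -37226.67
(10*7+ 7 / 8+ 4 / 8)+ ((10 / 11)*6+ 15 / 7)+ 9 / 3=50495 / 616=81.97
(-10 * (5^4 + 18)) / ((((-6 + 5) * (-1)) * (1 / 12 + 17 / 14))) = -540120 / 109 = -4955.23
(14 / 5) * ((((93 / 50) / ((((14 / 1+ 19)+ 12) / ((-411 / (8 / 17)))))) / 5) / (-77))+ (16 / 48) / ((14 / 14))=491597 / 825000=0.60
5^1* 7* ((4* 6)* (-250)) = -210000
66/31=2.13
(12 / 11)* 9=108 / 11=9.82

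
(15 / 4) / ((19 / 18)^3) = 21870 / 6859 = 3.19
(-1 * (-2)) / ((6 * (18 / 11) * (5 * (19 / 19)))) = 11 / 270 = 0.04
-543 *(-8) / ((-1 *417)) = -1448 / 139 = -10.42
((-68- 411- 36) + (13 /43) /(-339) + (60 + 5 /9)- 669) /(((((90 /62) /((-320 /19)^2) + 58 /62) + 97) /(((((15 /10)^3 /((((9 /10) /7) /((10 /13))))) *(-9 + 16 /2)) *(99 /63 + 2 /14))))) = 1559563292672000 /3927757475343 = 397.06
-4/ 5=-0.80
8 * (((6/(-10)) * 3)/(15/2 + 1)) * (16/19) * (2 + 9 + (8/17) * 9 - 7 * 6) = 209664/5491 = 38.18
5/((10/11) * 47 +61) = 55/1141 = 0.05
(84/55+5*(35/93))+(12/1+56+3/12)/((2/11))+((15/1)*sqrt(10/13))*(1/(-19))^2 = 15*sqrt(130)/4693+15499841/40920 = 378.82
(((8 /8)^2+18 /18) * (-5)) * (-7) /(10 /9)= 63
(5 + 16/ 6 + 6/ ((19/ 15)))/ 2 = 707/ 114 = 6.20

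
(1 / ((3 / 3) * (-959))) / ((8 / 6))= -3 / 3836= -0.00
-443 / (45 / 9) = -443 / 5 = -88.60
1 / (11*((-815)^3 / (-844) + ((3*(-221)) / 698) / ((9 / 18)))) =294556 / 2078211061333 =0.00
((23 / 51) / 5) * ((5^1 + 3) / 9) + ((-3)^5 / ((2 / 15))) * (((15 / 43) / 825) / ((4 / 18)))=-14709367 / 4342140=-3.39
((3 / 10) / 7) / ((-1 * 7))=-3 / 490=-0.01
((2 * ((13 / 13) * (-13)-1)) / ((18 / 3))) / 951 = -14 / 2853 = -0.00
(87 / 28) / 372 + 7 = 24333 / 3472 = 7.01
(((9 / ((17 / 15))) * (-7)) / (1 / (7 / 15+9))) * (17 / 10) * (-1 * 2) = 8946 / 5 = 1789.20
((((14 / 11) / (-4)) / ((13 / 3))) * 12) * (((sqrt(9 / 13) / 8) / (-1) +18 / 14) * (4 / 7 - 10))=9.82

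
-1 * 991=-991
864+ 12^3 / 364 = 79056 / 91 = 868.75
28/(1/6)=168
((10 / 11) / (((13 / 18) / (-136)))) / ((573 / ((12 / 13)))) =-97920 / 355069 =-0.28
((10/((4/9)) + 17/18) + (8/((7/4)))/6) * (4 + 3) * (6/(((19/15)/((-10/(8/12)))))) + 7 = -228617/19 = -12032.47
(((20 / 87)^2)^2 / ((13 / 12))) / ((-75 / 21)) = -179200 / 248255631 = -0.00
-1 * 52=-52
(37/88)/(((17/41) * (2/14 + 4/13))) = 3367/1496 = 2.25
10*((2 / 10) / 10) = 1 / 5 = 0.20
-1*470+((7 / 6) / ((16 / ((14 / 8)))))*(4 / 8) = -360911 / 768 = -469.94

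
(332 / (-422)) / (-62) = 83 / 6541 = 0.01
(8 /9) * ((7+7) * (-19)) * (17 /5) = -36176 /45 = -803.91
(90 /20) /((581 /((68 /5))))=306 /2905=0.11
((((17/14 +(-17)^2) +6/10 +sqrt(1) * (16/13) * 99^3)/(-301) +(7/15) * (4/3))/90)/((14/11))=-107596079723/3106139400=-34.64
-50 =-50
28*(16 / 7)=64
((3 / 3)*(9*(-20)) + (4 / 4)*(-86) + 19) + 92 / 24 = -243.17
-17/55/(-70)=17/3850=0.00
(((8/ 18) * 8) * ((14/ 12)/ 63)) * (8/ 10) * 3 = 64/ 405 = 0.16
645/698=0.92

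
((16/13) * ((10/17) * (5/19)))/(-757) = -800/3178643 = -0.00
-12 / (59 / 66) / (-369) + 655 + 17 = 1625656 / 2419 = 672.04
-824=-824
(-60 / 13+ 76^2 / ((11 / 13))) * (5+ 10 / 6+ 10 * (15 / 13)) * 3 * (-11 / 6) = -346296820 / 507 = -683031.20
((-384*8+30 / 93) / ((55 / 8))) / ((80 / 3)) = -142833 / 8525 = -16.75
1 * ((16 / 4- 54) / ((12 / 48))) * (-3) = 600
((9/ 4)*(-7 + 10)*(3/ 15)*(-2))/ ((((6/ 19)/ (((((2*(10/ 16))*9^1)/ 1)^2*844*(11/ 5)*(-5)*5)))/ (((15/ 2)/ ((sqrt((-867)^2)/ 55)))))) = 221018675625/ 9248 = 23899078.25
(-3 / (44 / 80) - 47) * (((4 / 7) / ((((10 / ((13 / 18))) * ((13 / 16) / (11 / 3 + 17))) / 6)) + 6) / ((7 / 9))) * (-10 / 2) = 2235298 / 539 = 4147.12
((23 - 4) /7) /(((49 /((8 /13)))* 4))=38 /4459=0.01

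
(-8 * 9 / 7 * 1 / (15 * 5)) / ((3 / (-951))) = 7608 / 175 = 43.47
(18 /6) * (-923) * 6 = -16614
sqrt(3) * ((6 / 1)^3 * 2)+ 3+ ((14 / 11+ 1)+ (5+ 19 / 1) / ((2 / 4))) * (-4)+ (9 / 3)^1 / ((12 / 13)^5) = -176650753 / 912384+ 432 * sqrt(3) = 554.63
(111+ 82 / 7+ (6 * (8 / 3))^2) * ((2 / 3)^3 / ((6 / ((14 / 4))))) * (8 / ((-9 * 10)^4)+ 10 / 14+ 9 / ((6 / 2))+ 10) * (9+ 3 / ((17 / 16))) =139841417683319 / 13175308125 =10613.90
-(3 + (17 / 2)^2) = -301 / 4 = -75.25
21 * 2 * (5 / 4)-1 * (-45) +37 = 269 / 2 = 134.50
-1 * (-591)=591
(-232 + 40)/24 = -8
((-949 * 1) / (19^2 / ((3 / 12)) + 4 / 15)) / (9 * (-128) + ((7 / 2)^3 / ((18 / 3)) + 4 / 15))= 71175 / 123981718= 0.00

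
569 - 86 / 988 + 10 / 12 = 422182 / 741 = 569.75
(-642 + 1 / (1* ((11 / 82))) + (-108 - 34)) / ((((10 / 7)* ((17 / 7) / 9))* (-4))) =1883511 / 3740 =503.61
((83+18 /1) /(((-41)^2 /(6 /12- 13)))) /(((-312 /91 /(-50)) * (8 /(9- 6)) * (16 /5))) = -2209375 /1721344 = -1.28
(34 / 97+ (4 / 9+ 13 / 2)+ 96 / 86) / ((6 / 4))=631499 / 112617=5.61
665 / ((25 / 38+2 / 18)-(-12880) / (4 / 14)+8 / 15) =1137150 / 77089027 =0.01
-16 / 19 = -0.84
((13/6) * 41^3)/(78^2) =68921/2808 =24.54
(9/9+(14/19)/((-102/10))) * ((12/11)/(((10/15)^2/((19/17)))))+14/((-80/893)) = -19548289/127160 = -153.73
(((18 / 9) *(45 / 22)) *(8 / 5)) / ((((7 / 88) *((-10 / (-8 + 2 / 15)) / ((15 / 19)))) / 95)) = 33984 / 7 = 4854.86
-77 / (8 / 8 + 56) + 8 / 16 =-97 / 114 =-0.85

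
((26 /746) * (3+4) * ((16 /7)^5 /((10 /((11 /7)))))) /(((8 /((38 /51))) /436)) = 97.13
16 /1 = 16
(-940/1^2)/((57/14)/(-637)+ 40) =-8382920/356663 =-23.50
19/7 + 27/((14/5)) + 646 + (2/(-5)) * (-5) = 9245/14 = 660.36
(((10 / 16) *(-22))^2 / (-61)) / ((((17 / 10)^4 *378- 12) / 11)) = -20796875 / 1918507218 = -0.01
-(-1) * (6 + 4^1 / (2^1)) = 8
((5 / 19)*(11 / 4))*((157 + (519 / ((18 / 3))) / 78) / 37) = 1356575 / 438672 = 3.09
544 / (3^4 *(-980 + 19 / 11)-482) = -5984 / 876943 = -0.01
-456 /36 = -38 /3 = -12.67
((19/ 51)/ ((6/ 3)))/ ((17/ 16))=152/ 867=0.18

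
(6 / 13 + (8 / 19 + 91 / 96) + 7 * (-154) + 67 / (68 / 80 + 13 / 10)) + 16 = -1049191697 / 1019616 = -1029.01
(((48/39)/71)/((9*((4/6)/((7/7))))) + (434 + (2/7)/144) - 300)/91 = 62337995/42332472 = 1.47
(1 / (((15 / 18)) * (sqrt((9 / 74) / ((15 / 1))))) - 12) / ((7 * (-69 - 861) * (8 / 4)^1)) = 1 / 1085 - sqrt(1110) / 32550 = -0.00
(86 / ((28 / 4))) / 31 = 86 / 217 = 0.40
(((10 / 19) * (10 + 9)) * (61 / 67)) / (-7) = -610 / 469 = -1.30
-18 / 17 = -1.06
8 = 8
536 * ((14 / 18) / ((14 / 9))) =268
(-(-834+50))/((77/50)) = 5600/11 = 509.09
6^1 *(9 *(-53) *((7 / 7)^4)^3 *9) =-25758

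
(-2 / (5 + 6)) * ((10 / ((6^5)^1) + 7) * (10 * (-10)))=680525 / 5346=127.30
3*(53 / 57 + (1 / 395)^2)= 8269382 / 2964475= 2.79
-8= -8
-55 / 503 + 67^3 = 151283734 / 503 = 300762.89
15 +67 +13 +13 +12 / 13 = 1416 / 13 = 108.92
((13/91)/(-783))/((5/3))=-1/9135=-0.00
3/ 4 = 0.75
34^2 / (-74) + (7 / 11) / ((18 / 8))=-56186 / 3663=-15.34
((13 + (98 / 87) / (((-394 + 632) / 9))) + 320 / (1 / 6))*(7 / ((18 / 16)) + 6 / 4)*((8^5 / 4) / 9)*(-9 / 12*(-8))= 1085158277120 / 13311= 81523422.52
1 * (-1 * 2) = -2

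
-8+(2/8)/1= -31/4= -7.75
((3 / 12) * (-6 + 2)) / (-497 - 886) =1 / 1383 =0.00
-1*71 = -71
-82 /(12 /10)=-205 /3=-68.33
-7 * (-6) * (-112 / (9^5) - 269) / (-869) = 2814938 / 216513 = 13.00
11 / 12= 0.92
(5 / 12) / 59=5 / 708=0.01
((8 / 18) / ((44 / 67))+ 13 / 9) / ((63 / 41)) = 410 / 297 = 1.38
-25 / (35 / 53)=-265 / 7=-37.86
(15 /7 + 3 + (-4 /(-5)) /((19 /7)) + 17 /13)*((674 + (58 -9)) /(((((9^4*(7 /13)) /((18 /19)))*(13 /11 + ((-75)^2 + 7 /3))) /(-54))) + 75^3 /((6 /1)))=474277.93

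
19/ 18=1.06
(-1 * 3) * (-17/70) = 0.73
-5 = -5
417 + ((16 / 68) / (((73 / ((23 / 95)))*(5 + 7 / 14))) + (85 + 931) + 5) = 1864863294 / 1296845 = 1438.00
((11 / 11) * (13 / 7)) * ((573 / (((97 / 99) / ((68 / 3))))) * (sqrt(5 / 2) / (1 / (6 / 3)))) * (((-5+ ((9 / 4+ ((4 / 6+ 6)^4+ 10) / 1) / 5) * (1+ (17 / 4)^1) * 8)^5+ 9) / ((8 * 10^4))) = 1260395480976343094270.14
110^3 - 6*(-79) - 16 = 1331458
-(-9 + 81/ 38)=261/ 38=6.87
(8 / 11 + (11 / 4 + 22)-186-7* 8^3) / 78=-48.01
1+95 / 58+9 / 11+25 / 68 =82945 / 21692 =3.82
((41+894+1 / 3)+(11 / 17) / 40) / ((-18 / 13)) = -675.53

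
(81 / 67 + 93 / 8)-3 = 5271 / 536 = 9.83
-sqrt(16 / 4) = -2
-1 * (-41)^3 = 68921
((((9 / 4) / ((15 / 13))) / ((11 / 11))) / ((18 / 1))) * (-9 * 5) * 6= -117 / 4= -29.25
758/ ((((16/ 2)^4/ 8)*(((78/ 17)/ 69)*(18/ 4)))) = 148189/ 29952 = 4.95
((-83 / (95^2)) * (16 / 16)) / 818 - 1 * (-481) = 3550958367 / 7382450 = 481.00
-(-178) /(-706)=-89 /353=-0.25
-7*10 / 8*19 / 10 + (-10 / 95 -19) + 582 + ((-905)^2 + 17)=124577417 / 152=819588.27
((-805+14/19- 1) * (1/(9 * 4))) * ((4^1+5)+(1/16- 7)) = -14025/304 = -46.13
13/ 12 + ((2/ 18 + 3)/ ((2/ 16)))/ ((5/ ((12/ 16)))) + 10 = 889/ 60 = 14.82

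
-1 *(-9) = 9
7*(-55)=-385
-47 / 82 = -0.57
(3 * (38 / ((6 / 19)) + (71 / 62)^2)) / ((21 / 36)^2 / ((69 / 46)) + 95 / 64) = 606012624 / 2841677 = 213.26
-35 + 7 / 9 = -308 / 9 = -34.22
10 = 10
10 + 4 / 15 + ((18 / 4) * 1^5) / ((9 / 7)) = 413 / 30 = 13.77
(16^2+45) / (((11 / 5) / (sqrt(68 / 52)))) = 1505 * sqrt(221) / 143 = 156.46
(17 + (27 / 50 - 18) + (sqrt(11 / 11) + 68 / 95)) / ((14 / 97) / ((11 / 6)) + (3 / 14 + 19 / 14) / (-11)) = -8910517 / 455050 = -19.58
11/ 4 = 2.75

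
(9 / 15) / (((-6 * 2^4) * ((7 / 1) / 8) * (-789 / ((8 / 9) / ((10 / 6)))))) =2 / 414225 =0.00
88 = 88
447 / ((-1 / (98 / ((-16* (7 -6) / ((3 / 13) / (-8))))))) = -65709 / 832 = -78.98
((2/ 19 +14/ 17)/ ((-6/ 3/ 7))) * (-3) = 3150/ 323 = 9.75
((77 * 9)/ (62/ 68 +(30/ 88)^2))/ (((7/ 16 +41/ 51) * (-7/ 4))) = -310.31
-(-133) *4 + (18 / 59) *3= 31442 / 59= 532.92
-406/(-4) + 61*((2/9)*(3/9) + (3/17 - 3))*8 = -1138535/918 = -1240.23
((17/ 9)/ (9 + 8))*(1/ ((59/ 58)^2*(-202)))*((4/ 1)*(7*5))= -235480/ 3164229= -0.07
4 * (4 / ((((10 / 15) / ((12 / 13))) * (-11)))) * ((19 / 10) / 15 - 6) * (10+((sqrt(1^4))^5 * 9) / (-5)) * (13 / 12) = 144484 / 1375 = 105.08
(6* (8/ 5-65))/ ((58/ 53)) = -50403/ 145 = -347.61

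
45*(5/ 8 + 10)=3825/ 8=478.12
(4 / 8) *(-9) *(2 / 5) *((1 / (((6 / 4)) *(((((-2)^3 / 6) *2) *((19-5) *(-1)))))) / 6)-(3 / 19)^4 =-436323 / 72979760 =-0.01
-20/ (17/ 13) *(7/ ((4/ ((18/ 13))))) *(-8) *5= 25200/ 17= 1482.35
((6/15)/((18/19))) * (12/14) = 38/105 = 0.36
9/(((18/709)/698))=247441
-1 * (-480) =480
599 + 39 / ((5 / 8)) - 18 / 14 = 660.11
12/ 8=3/ 2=1.50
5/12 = 0.42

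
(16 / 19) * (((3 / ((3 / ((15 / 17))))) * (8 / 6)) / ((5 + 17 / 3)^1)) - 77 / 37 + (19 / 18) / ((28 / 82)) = 3322057 / 3011652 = 1.10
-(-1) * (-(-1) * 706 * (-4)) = -2824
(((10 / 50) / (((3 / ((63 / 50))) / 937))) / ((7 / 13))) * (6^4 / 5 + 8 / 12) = 23740769 / 625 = 37985.23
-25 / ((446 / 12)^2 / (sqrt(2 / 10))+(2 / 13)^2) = 21902400 / 353152972221269 - 1278278972100 * sqrt(5) / 353152972221269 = -0.01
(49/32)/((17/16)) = 49/34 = 1.44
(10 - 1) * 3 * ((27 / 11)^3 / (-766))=-0.52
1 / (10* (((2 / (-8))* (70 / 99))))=-99 / 175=-0.57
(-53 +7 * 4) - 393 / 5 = -103.60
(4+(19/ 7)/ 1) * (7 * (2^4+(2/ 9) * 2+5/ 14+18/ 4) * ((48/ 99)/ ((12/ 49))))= 160552/ 81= 1982.12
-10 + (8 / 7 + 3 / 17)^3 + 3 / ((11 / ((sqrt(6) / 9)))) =-12981697 / 1685159 + sqrt(6) / 33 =-7.63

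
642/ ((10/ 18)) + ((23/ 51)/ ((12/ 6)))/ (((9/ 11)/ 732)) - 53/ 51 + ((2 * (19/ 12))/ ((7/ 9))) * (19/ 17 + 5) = 7396363/ 5355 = 1381.21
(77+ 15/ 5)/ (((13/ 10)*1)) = 800/ 13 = 61.54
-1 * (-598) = 598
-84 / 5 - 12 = -28.80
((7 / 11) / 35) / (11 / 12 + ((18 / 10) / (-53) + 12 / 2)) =636 / 240757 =0.00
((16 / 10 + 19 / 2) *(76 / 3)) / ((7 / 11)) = 15466 / 35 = 441.89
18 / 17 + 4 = 86 / 17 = 5.06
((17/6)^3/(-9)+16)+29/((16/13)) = 37.04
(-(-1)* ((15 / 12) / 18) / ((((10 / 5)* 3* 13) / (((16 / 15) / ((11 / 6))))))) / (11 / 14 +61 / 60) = 280 / 974259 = 0.00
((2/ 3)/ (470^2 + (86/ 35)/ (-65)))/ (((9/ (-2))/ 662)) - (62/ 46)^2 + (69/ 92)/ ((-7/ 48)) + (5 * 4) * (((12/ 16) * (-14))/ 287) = -193234058472529/ 25122596499567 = -7.69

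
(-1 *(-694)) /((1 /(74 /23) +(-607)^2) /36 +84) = 1848816 /27489025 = 0.07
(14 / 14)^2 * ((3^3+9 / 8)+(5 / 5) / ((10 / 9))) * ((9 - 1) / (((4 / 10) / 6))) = 3483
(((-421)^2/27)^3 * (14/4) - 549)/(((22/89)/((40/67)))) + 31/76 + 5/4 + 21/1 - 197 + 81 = 2391232700275.24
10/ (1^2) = 10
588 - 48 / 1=540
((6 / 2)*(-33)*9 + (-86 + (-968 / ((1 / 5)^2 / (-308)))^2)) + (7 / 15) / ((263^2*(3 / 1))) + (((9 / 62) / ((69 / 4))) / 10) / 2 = 49318027323986843033267 / 887714946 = 55556152959023.00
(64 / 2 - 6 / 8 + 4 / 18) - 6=917 / 36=25.47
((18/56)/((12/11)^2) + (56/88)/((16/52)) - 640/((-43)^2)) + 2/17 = 326809563/154901824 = 2.11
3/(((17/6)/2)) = 36/17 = 2.12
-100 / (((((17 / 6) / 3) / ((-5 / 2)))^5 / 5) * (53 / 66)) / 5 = 1217885625000 / 75252421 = 16184.01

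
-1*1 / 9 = -1 / 9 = -0.11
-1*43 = -43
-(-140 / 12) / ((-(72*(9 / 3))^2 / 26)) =-455 / 69984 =-0.01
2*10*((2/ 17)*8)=320/ 17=18.82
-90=-90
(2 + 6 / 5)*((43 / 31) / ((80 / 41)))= 1763 / 775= 2.27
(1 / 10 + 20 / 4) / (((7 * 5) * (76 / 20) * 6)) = 17 / 2660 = 0.01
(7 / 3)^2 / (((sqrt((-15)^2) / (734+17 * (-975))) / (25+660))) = -106340633 / 27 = -3938541.96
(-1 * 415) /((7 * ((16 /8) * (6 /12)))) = -415 /7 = -59.29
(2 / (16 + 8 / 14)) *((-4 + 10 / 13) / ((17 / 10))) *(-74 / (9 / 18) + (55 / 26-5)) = 2883405 / 83317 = 34.61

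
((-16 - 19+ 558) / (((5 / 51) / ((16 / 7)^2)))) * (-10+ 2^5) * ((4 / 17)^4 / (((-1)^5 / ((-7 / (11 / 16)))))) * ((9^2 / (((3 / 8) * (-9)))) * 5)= -78970355712 / 34391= -2296250.64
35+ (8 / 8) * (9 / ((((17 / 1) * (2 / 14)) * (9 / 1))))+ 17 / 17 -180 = -2441 / 17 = -143.59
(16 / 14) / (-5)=-8 / 35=-0.23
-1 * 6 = -6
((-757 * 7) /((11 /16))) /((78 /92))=-3900064 /429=-9091.06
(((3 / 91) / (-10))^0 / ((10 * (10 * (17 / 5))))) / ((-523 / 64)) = -0.00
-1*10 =-10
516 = 516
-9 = -9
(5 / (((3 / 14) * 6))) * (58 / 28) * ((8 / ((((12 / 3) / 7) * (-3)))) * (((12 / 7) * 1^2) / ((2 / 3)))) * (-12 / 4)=290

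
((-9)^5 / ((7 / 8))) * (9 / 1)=-607361.14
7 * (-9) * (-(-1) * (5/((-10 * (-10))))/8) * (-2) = 63/80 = 0.79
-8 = -8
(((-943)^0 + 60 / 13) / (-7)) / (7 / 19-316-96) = 1387 / 711711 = 0.00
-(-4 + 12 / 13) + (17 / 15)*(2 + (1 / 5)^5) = 5.34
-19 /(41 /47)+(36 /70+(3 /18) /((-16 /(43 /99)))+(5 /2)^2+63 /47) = -8769035711 /640997280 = -13.68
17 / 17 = 1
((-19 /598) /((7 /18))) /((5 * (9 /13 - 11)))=171 /107870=0.00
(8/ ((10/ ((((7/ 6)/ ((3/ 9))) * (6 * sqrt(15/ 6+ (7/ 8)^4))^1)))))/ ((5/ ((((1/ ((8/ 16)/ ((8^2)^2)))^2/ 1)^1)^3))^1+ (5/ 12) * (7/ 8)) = 1190036353683150593851392 * sqrt(12641)/ 1652828269004375824793675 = 80.95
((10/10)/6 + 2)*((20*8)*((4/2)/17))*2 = 4160/51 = 81.57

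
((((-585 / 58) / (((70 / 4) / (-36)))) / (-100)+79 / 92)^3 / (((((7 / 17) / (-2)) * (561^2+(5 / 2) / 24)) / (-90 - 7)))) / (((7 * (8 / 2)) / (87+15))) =0.00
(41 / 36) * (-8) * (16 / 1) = -1312 / 9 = -145.78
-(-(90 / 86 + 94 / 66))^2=-12292036 / 2013561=-6.10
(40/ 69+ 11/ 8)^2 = 1164241/ 304704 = 3.82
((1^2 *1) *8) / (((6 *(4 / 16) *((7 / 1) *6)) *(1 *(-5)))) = -8 / 315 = -0.03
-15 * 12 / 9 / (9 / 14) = -280 / 9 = -31.11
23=23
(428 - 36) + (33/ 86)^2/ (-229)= 663923039/ 1693684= 392.00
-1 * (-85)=85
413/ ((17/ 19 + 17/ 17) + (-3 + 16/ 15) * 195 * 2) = -7847/ 14290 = -0.55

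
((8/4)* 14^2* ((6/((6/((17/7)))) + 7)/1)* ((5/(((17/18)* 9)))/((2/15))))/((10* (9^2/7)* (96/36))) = 2695/51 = 52.84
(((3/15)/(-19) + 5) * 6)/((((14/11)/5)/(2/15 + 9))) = 714318/665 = 1074.16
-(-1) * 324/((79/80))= 328.10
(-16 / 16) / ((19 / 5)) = -5 / 19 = -0.26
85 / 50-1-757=-7563 / 10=-756.30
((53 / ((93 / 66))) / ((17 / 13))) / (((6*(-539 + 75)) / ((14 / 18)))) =-53053 / 6602256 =-0.01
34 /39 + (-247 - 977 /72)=-243077 /936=-259.70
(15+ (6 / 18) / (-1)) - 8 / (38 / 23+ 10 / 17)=11.10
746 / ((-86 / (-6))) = 2238 / 43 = 52.05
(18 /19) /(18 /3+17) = 18 /437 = 0.04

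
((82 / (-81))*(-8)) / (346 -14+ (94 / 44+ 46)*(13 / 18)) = 28864 / 1307151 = 0.02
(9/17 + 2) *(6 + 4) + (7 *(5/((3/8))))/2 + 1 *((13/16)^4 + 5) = 258685411/3342336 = 77.40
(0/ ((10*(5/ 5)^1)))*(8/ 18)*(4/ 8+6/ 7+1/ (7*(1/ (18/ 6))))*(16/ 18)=0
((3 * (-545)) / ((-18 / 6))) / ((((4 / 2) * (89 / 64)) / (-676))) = -11789440 / 89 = -132465.62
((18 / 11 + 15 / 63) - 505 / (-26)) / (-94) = -127913 / 564564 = -0.23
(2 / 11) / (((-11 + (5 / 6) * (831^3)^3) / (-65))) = -260 / 3464580437404256981381557393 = -0.00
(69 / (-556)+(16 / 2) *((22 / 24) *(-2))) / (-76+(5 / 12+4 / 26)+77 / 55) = 1603615 / 8026277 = 0.20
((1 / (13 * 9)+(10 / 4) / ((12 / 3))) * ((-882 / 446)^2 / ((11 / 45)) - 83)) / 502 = -5433500669 / 64257227892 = -0.08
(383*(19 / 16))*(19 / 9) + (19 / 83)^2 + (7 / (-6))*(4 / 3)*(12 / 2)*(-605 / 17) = 21794862127 / 16864272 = 1292.37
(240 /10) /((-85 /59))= -1416 /85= -16.66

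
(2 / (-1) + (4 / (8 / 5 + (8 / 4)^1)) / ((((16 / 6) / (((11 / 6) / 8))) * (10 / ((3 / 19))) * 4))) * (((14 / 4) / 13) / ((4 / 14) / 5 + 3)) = -1099805 / 6245376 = -0.18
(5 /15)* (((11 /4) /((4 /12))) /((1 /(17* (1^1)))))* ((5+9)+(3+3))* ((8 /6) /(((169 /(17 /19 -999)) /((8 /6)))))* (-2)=567402880 /28899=19634.00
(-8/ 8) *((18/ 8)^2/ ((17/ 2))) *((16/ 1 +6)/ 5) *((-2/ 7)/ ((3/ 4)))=594/ 595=1.00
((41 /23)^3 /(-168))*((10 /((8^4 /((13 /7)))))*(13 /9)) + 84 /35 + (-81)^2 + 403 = 9186322532582983 /1318661406720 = 6966.40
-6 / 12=-1 / 2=-0.50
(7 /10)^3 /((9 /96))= 1372 /375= 3.66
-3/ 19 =-0.16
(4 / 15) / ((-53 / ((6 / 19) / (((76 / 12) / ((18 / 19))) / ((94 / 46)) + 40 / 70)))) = -142128 / 343754555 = -0.00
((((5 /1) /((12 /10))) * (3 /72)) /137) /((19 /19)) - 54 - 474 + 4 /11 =-114501037 /217008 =-527.64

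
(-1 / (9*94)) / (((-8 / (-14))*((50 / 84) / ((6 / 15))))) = -49 / 35250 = -0.00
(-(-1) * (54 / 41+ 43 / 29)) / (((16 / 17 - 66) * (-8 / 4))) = 56593 / 2630068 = 0.02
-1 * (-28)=28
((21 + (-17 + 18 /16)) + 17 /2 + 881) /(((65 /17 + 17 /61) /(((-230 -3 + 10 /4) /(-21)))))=3421453949 /1429344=2393.72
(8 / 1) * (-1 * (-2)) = 16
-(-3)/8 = 3/8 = 0.38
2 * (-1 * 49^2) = -4802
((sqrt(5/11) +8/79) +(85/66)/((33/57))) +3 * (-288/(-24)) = sqrt(55)/11 +2198137/57354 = 39.00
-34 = -34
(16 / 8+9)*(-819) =-9009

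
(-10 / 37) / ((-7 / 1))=10 / 259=0.04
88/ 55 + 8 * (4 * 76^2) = 924168/ 5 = 184833.60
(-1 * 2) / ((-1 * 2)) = 1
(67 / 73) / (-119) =-67 / 8687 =-0.01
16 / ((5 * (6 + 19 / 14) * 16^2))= 7 / 4120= 0.00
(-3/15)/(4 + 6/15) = -1/22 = -0.05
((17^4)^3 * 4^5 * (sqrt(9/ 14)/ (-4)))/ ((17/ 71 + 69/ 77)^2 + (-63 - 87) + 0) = 477626476243260623087424 * sqrt(14)/ 2222337043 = 804160034403208.45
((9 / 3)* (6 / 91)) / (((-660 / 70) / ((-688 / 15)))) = 688 / 715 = 0.96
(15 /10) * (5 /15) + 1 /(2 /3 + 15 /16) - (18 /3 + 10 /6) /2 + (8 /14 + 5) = 661 /231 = 2.86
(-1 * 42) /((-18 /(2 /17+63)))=7511 /51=147.27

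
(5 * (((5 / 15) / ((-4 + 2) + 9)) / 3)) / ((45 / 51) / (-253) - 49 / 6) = -43010 / 4427619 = -0.01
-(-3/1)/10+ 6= 63/10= 6.30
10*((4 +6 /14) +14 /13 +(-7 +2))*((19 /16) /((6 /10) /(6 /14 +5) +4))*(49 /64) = 1453025 /1299584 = 1.12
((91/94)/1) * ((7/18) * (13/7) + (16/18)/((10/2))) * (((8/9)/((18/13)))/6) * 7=8281/12690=0.65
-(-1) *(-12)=-12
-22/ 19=-1.16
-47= -47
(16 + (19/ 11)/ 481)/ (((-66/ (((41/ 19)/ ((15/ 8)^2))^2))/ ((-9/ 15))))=3886794752/ 70910643375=0.05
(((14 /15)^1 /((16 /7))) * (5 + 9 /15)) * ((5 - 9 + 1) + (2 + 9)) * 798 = 364952 /25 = 14598.08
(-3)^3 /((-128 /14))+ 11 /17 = 3917 /1088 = 3.60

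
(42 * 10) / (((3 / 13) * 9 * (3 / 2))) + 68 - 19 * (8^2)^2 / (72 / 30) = -870044 / 27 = -32223.85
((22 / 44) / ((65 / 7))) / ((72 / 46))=161 / 4680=0.03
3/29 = 0.10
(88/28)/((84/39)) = 143/98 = 1.46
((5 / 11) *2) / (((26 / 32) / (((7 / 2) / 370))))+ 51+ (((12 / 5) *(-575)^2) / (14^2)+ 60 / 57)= 4100.53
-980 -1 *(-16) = -964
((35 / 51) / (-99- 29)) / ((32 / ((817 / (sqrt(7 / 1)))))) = -4085* sqrt(7) / 208896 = -0.05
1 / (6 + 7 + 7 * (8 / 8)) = 1 / 20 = 0.05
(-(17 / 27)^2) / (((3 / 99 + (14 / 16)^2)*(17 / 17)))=-203456 / 408483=-0.50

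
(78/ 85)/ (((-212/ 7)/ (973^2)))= -258457017/ 9010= -28685.57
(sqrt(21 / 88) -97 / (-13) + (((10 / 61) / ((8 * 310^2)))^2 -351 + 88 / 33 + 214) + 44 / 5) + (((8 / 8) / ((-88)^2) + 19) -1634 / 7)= -241560764893082630707 / 726498022829779200 + sqrt(462) / 44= -332.01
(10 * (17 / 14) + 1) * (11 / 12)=253 / 21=12.05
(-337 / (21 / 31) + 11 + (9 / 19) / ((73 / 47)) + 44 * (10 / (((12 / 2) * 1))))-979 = -1391.84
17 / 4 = 4.25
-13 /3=-4.33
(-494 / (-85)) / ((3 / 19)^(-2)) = 234 / 1615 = 0.14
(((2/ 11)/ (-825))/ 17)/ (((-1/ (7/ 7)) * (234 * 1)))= 1/ 18050175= 0.00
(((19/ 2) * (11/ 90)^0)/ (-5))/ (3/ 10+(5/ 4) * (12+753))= -38/ 19131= -0.00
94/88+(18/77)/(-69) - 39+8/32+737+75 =2742623/3542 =774.31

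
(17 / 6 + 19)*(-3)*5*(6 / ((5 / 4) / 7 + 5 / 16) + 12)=-87246 / 11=-7931.45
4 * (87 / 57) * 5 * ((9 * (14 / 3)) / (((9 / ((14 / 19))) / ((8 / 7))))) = 129920 / 1083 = 119.96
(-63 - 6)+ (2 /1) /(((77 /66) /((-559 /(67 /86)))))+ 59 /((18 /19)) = -1236.76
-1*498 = -498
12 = 12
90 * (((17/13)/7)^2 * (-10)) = -260100/8281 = -31.41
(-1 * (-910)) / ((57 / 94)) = 85540 / 57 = 1500.70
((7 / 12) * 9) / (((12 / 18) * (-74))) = -63 / 592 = -0.11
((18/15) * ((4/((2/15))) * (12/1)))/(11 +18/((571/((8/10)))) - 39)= -308340/19967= -15.44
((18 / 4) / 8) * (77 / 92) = 693 / 1472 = 0.47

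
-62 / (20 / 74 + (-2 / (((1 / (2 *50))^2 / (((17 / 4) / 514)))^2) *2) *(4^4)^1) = 75758203 / 8554399669755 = 0.00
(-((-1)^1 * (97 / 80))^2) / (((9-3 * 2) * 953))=-0.00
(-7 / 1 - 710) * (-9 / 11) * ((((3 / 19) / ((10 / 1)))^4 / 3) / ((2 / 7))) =0.00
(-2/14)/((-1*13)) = 1/91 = 0.01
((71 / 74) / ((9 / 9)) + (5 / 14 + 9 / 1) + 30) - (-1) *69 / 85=905441 / 22015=41.13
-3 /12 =-1 /4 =-0.25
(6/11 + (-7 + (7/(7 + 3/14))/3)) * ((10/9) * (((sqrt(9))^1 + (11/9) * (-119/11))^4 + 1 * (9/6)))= -14641501248125/196810317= -74393.97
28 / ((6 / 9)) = 42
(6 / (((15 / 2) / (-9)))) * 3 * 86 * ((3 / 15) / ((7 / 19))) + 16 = -173672 / 175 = -992.41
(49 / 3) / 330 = 49 / 990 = 0.05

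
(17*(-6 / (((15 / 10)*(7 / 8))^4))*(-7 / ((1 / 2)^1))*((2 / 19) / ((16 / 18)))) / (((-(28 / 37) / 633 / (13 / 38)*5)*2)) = -7067021312 / 4333805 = -1630.67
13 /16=0.81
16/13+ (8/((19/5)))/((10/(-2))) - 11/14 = 83/3458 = 0.02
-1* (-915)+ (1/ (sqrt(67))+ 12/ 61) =sqrt(67)/ 67+ 55827/ 61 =915.32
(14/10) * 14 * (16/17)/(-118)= -784/5015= -0.16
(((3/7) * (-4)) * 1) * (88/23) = -1056/161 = -6.56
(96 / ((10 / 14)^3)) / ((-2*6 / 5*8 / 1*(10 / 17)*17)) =-343 / 250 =-1.37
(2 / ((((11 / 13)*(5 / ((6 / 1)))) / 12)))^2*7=24530688 / 3025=8109.32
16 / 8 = 2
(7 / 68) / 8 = 7 / 544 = 0.01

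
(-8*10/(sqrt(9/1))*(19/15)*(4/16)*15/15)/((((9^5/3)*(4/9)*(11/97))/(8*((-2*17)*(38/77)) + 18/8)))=1.12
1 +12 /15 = 9 /5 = 1.80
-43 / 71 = -0.61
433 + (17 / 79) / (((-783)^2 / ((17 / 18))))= 377494837903 / 871812558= 433.00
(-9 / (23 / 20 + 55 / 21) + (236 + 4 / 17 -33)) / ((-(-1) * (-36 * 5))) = -1081001 / 968796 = -1.12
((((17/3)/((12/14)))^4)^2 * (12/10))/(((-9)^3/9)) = -40213853471634241/743847338880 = -54061.97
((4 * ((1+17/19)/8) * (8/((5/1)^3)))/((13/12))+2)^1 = 2.06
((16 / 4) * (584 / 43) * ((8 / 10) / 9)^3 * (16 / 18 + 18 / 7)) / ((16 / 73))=148700416 / 246857625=0.60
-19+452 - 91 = 342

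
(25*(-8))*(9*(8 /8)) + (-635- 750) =-3185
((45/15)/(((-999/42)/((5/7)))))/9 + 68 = 67922/999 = 67.99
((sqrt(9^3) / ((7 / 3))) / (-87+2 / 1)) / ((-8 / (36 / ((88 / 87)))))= 63423 / 104720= 0.61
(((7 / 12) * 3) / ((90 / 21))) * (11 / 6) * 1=539 / 720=0.75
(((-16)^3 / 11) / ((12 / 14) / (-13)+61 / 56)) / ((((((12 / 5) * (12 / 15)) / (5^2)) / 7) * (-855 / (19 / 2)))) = 16307200 / 44253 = 368.50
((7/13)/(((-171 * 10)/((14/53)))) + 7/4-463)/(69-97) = 1086880471/65978640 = 16.47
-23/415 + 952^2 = 376116137/415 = 906303.94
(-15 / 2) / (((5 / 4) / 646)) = -3876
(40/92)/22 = 5/253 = 0.02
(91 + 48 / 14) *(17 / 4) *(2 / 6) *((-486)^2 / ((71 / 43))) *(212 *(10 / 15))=1344171648024 / 497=2704570720.37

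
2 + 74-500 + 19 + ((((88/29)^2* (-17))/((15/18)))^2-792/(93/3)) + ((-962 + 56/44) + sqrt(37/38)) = sqrt(1406)/38 + 204368966206879/6029570525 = 33895.44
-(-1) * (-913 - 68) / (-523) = 981 / 523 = 1.88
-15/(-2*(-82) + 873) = -15/1037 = -0.01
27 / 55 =0.49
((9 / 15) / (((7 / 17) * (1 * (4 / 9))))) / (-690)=-153 / 32200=-0.00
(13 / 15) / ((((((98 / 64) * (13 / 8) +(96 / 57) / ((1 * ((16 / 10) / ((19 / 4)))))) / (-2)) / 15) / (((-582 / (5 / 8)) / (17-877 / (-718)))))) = 7417020416 / 41800185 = 177.44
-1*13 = -13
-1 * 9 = -9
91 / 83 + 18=1585 / 83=19.10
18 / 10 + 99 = 504 / 5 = 100.80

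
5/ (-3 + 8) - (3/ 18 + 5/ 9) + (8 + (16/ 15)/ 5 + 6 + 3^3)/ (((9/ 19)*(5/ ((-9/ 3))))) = -116833/ 2250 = -51.93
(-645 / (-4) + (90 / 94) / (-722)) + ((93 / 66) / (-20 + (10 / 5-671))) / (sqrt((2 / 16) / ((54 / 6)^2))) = 10943625 / 67868-279 * sqrt(2) / 7579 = 161.20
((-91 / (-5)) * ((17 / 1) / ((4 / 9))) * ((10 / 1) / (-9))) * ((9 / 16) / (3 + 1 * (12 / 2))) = -1547 / 32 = -48.34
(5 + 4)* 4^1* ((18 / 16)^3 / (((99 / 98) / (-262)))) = -4679451 / 352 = -13293.89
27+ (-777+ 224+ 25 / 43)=-22593 / 43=-525.42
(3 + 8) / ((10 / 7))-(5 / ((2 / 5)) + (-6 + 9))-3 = -54 / 5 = -10.80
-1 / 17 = -0.06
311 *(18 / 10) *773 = 2163627 / 5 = 432725.40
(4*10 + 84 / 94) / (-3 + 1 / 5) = -4805 / 329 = -14.60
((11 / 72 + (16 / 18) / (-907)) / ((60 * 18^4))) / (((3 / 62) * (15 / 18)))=307303 / 514151452800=0.00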